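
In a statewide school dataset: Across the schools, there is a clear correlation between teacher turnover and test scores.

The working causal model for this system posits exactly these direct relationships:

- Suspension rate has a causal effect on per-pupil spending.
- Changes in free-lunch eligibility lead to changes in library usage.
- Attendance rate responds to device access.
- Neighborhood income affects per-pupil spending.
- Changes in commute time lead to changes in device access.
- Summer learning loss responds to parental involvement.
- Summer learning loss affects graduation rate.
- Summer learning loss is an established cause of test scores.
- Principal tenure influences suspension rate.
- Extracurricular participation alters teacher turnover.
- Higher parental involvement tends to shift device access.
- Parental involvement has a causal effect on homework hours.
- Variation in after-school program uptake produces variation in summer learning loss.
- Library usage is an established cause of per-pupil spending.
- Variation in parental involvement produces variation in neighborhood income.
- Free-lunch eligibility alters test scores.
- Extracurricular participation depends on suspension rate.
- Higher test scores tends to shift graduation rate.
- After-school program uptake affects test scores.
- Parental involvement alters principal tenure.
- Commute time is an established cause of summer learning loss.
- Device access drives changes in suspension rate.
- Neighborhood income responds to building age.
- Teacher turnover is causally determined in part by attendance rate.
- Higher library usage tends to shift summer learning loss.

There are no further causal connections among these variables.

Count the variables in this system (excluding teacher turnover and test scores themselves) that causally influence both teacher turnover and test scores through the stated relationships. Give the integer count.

The common causes are: commute time (to teacher turnover via commute time → device access → attendance rate → teacher turnover; to test scores via commute time → summer learning loss → test scores); parental involvement (to teacher turnover via parental involvement → device access → attendance rate → teacher turnover; to test scores via parental involvement → summer learning loss → test scores).
Every other variable lacks a causal path to at least one of teacher turnover and test scores.

2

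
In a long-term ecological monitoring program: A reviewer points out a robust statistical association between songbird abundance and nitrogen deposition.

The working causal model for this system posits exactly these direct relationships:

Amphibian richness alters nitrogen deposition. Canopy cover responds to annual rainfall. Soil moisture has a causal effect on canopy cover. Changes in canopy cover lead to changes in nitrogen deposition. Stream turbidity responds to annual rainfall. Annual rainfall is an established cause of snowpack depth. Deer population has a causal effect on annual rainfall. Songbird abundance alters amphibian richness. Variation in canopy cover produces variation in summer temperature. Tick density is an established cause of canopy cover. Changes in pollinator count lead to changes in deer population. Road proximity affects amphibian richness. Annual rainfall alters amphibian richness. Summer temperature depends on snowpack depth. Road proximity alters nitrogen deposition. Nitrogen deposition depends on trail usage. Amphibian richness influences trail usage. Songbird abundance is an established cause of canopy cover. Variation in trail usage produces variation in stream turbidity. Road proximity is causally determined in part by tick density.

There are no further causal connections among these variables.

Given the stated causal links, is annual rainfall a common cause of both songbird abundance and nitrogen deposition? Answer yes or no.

Annual rainfall has no stated causal path to songbird abundance. A confounder must cause both variables, so annual rainfall does not qualify.

no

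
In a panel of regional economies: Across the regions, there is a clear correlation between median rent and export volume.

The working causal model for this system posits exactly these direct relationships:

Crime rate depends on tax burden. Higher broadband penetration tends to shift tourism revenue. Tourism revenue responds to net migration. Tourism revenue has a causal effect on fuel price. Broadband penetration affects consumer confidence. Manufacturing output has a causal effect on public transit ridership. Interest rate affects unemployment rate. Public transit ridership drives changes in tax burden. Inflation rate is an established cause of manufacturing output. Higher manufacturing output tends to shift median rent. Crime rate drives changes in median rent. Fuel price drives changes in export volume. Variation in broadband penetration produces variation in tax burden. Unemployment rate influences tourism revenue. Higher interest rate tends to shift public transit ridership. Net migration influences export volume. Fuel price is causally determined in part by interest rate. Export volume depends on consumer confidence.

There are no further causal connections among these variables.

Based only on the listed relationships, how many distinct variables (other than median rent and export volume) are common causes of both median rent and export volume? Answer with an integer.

The common causes are: broadband penetration (to median rent via broadband penetration → tax burden → crime rate → median rent; to export volume via broadband penetration → consumer confidence → export volume); interest rate (to median rent via interest rate → public transit ridership → tax burden → crime rate → median rent; to export volume via interest rate → fuel price → export volume).
Every other variable lacks a causal path to at least one of median rent and export volume.

2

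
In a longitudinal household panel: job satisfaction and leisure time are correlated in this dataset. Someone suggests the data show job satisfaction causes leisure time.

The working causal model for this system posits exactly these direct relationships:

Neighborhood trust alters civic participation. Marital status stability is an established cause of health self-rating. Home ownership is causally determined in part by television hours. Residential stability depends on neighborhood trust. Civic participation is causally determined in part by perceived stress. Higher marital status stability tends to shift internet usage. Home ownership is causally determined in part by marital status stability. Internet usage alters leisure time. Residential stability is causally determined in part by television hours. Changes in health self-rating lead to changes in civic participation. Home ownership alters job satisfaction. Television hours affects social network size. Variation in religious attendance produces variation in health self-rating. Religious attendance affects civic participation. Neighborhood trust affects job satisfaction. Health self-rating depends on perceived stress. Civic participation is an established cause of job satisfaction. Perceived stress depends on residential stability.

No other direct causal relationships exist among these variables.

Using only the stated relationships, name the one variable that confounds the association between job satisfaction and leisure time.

marital status stability

Marital status stability has a causal path to job satisfaction (marital status stability → home ownership → job satisfaction) and a separate causal path to leisure time (marital status stability → internet usage → leisure time), so it is a common cause of both.
No stated relationship gives job satisfaction a causal route to leisure time, so the correlation is explained by the shared upstream cause rather than a direct effect.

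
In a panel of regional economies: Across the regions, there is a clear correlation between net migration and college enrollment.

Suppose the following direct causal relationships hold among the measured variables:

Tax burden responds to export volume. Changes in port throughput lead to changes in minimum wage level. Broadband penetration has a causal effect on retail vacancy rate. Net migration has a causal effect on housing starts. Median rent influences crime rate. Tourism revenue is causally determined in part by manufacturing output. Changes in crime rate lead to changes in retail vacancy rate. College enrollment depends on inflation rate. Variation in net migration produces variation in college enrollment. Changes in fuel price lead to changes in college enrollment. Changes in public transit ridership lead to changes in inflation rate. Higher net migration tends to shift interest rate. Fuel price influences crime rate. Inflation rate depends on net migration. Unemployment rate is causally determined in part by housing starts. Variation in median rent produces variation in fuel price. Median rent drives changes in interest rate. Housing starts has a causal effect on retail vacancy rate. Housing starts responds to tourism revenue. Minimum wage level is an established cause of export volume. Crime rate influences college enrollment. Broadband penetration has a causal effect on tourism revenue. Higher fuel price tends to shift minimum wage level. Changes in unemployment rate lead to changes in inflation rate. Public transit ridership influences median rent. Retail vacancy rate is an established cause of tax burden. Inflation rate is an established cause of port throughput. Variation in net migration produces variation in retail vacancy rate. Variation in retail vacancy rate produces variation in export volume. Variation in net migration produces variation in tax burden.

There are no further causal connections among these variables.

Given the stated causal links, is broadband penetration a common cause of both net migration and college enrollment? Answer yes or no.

Broadband penetration has no stated causal path to net migration. A confounder must cause both variables, so broadband penetration does not qualify.

no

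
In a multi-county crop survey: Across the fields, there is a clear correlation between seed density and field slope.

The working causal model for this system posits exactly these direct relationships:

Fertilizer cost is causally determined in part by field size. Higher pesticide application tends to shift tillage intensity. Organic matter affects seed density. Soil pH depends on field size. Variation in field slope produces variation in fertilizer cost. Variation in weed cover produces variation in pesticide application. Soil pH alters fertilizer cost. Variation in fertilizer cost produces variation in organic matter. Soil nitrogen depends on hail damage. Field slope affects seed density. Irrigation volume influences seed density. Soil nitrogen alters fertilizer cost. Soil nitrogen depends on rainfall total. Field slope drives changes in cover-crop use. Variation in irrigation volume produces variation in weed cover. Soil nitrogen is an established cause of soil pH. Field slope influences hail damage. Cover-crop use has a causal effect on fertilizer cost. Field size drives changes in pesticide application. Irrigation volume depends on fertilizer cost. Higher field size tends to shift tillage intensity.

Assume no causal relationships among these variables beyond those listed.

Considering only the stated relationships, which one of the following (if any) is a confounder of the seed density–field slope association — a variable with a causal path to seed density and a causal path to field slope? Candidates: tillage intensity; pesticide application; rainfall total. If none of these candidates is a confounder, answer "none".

None of the listed candidates has causal paths to both seed density and field slope in the stated relationships, so none is a common cause.

none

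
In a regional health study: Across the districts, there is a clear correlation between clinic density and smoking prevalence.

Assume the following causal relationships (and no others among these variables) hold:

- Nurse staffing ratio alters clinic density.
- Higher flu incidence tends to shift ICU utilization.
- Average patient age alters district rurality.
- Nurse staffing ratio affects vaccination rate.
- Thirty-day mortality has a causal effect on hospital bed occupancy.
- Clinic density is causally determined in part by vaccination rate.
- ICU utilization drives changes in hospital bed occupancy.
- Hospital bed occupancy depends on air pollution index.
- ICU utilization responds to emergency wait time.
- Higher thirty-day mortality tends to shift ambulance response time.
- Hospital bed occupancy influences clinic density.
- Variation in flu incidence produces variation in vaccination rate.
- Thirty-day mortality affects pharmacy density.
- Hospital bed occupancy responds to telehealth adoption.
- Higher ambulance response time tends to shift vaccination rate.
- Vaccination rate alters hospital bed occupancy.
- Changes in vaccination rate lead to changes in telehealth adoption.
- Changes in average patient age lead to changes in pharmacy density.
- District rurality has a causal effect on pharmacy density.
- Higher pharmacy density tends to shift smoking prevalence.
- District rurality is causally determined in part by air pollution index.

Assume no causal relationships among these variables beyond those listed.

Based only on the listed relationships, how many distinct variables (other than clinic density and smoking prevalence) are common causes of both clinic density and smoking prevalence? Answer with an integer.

The common causes are: air pollution index (to clinic density via air pollution index → hospital bed occupancy → clinic density; to smoking prevalence via air pollution index → district rurality → pharmacy density → smoking prevalence); thirty-day mortality (to clinic density via thirty-day mortality → hospital bed occupancy → clinic density; to smoking prevalence via thirty-day mortality → pharmacy density → smoking prevalence).
Every other variable lacks a causal path to at least one of clinic density and smoking prevalence.

2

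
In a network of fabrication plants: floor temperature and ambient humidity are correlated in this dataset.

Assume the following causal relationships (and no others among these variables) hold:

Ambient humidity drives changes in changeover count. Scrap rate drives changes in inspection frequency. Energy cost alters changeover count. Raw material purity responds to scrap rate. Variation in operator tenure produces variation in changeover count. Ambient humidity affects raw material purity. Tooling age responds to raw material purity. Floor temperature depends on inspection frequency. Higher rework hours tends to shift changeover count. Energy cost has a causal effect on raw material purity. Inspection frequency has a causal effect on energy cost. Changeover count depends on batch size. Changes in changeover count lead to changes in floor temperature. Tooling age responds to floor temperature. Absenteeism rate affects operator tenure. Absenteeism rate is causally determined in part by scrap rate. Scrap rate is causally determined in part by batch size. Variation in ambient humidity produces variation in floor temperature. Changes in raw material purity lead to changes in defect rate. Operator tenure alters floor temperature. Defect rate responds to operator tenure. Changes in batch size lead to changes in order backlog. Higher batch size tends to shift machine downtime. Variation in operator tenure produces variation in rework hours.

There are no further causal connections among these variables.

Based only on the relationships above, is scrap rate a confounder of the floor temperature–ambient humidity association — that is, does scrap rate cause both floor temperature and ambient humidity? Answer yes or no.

no

Scrap rate has no stated causal path to ambient humidity. A confounder must cause both variables, so scrap rate does not qualify.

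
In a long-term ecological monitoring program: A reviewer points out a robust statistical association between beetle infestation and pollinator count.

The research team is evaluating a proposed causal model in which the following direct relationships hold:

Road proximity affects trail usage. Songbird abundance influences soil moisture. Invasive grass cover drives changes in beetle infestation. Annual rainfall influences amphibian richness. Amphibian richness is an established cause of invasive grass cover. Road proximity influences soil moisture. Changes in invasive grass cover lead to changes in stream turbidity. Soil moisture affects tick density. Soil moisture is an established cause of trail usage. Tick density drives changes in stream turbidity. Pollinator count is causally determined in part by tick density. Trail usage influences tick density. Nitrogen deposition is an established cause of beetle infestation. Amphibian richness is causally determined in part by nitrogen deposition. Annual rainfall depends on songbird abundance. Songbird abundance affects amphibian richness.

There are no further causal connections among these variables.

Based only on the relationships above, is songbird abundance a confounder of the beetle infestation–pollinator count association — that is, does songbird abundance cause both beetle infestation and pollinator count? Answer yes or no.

Songbird abundance has a causal path to beetle infestation (songbird abundance → amphibian richness → invasive grass cover → beetle infestation) and to pollinator count (songbird abundance → soil moisture → tick density → pollinator count), so it is a common cause of both — a confounder.

yes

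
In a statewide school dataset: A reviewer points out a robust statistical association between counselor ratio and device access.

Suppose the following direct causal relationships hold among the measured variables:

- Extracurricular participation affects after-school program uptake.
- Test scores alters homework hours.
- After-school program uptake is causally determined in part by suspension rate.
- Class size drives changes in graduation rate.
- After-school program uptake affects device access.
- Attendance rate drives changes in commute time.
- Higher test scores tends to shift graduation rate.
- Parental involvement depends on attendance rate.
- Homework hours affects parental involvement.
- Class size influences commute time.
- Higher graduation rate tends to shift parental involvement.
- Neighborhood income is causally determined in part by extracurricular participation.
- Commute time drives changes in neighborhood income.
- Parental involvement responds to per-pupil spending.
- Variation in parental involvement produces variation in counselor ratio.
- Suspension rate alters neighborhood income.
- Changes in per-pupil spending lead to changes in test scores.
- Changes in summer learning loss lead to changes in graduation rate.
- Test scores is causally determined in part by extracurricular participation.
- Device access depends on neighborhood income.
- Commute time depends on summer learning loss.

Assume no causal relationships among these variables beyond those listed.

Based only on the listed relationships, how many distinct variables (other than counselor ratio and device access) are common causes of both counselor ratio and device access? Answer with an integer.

4

The common causes are: attendance rate (to counselor ratio via attendance rate → parental involvement → counselor ratio; to device access via attendance rate → commute time → neighborhood income → device access); class size (to counselor ratio via class size → graduation rate → parental involvement → counselor ratio; to device access via class size → commute time → neighborhood income → device access); extracurricular participation (to counselor ratio via extracurricular participation → test scores → homework hours → parental involvement → counselor ratio; to device access via extracurricular participation → neighborhood income → device access); summer learning loss (to counselor ratio via summer learning loss → graduation rate → parental involvement → counselor ratio; to device access via summer learning loss → commute time → neighborhood income → device access).
Every other variable lacks a causal path to at least one of counselor ratio and device access.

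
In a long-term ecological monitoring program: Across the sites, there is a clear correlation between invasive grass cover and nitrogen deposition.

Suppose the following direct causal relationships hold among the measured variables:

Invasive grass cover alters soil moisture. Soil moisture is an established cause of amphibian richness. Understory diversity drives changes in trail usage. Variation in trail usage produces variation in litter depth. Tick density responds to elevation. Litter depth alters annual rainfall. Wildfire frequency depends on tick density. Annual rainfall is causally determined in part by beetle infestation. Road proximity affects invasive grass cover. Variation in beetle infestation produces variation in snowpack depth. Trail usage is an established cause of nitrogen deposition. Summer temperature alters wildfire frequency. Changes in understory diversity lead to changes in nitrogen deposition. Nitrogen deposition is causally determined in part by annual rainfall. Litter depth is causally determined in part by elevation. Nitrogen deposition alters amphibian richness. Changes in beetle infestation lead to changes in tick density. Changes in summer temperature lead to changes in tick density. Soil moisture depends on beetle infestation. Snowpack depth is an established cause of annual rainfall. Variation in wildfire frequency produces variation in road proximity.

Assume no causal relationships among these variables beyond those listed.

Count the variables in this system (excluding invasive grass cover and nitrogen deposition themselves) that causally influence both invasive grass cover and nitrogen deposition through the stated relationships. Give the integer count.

The common causes are: beetle infestation (to invasive grass cover via beetle infestation → tick density → wildfire frequency → road proximity → invasive grass cover; to nitrogen deposition via beetle infestation → annual rainfall → nitrogen deposition); elevation (to invasive grass cover via elevation → tick density → wildfire frequency → road proximity → invasive grass cover; to nitrogen deposition via elevation → litter depth → annual rainfall → nitrogen deposition).
Every other variable lacks a causal path to at least one of invasive grass cover and nitrogen deposition.

2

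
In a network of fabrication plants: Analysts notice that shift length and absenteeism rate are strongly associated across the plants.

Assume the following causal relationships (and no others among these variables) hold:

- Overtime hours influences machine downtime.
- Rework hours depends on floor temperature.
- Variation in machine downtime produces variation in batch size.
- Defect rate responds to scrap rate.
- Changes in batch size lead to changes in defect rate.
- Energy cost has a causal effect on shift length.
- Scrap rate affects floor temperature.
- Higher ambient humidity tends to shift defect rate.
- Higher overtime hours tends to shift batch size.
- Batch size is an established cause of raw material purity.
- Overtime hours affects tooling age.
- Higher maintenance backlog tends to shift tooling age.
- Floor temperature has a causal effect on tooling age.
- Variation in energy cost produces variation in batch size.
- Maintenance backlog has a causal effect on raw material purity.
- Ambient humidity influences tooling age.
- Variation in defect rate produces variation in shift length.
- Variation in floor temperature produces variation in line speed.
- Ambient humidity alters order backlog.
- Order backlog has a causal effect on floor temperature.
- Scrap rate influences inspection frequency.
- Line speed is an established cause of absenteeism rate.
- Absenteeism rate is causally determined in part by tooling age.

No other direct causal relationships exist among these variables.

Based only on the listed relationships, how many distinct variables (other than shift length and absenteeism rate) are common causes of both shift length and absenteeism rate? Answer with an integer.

3

The common causes are: ambient humidity (to shift length via ambient humidity → defect rate → shift length; to absenteeism rate via ambient humidity → tooling age → absenteeism rate); overtime hours (to shift length via overtime hours → batch size → defect rate → shift length; to absenteeism rate via overtime hours → tooling age → absenteeism rate); scrap rate (to shift length via scrap rate → defect rate → shift length; to absenteeism rate via scrap rate → floor temperature → tooling age → absenteeism rate).
Every other variable lacks a causal path to at least one of shift length and absenteeism rate.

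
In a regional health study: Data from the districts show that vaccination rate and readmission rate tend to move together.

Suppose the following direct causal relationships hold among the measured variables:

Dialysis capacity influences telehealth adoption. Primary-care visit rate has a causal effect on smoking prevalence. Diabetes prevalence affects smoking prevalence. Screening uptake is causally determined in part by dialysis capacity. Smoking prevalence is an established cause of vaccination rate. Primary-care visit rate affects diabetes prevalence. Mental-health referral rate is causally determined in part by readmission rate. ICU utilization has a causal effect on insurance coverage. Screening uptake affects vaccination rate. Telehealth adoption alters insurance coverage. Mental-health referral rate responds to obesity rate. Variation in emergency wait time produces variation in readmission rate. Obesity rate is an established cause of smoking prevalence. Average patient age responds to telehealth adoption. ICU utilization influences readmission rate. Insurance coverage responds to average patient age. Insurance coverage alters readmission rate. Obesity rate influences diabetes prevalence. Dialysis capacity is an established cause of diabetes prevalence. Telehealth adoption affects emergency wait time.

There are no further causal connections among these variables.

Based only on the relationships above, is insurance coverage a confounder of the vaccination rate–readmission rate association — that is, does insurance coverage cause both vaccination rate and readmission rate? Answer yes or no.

Insurance coverage has no stated causal path to vaccination rate. A confounder must cause both variables, so insurance coverage does not qualify.

no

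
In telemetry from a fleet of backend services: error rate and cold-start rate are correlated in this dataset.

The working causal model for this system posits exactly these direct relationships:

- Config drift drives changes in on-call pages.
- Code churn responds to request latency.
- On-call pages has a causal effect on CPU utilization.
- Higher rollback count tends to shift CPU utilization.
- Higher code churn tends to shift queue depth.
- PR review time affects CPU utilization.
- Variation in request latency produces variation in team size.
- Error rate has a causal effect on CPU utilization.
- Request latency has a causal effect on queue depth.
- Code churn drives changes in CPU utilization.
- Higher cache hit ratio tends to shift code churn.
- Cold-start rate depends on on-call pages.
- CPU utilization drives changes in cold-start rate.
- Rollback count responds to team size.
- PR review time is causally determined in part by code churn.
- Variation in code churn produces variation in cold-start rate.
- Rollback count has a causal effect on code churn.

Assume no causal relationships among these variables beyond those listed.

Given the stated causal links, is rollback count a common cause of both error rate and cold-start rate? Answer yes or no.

Rollback count has no stated causal path to error rate. A confounder must cause both variables, so rollback count does not qualify.

no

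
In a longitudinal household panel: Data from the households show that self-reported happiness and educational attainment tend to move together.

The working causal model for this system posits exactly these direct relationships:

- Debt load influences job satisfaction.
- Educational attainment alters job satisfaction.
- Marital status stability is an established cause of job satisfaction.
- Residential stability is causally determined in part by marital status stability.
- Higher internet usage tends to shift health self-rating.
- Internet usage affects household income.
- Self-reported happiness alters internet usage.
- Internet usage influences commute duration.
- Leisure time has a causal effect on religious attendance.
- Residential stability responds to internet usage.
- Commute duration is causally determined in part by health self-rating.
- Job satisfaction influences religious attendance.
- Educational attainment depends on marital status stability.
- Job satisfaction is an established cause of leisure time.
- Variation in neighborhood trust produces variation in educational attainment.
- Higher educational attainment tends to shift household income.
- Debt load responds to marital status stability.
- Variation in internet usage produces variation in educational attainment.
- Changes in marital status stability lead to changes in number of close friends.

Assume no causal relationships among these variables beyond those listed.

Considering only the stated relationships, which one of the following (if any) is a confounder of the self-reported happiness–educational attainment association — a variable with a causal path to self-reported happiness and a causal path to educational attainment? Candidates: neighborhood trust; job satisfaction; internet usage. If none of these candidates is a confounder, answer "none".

None of the listed candidates has causal paths to both self-reported happiness and educational attainment in the stated relationships, so none is a common cause.

none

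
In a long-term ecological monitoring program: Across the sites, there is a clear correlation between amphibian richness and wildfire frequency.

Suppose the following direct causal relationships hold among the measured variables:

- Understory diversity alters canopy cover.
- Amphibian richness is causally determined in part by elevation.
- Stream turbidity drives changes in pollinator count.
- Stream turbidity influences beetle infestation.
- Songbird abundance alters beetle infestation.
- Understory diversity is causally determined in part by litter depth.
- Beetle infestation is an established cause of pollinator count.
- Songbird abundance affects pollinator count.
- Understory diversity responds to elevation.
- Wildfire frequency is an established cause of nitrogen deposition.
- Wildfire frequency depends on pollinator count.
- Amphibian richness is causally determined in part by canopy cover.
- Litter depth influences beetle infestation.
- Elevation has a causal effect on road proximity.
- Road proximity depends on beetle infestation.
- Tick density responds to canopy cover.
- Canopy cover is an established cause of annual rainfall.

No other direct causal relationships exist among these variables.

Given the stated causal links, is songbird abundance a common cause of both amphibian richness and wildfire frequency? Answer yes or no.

no

Songbird abundance has no stated causal path to amphibian richness. A confounder must cause both variables, so songbird abundance does not qualify.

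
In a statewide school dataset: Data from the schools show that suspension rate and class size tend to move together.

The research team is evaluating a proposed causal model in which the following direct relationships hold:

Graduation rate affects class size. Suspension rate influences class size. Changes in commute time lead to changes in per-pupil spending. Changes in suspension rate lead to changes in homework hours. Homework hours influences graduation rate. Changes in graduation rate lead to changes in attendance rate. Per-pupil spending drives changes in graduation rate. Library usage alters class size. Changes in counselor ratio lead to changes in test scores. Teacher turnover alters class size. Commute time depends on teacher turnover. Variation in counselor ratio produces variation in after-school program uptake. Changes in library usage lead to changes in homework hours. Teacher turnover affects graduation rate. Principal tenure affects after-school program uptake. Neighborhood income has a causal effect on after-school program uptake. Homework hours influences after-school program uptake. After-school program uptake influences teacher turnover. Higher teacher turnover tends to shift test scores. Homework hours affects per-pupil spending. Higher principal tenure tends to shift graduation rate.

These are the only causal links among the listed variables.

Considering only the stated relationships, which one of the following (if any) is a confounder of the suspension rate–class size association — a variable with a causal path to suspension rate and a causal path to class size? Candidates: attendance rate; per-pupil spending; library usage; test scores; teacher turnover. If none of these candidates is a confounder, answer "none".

None of the listed candidates has causal paths to both suspension rate and class size in the stated relationships, so none is a common cause.

none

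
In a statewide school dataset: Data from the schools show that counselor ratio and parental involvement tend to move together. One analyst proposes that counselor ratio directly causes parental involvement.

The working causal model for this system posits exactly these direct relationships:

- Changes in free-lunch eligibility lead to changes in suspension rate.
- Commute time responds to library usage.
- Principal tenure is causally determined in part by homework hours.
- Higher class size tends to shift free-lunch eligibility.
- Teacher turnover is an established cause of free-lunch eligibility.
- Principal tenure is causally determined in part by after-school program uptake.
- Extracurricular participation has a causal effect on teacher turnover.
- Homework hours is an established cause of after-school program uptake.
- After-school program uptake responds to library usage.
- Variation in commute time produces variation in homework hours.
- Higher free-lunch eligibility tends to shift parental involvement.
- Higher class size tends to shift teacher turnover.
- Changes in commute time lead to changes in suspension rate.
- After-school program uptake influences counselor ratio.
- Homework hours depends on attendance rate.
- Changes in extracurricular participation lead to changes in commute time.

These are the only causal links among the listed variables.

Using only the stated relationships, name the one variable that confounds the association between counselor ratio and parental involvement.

Extracurricular participation has a causal path to counselor ratio (extracurricular participation → commute time → homework hours → after-school program uptake → counselor ratio) and a separate causal path to parental involvement (extracurricular participation → teacher turnover → free-lunch eligibility → parental involvement), so it is a common cause of both.
No stated relationship gives counselor ratio a causal route to parental involvement, so the correlation is explained by the shared upstream cause rather than a direct effect.

extracurricular participation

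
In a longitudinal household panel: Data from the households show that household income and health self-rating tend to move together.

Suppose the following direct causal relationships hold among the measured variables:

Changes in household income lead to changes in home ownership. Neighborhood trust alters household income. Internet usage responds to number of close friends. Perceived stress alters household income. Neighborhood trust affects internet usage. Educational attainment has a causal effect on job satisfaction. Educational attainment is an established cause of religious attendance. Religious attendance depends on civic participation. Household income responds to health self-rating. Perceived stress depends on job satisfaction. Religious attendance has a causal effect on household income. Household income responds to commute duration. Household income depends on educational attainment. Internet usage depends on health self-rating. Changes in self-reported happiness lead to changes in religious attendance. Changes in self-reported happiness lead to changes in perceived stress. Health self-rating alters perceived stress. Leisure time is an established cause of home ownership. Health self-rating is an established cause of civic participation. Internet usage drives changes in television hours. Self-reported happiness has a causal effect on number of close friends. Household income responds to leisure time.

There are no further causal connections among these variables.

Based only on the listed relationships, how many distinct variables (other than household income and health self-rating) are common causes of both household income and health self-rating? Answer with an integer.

0

No listed variable has a causal path to both household income and health self-rating, so there are no common causes.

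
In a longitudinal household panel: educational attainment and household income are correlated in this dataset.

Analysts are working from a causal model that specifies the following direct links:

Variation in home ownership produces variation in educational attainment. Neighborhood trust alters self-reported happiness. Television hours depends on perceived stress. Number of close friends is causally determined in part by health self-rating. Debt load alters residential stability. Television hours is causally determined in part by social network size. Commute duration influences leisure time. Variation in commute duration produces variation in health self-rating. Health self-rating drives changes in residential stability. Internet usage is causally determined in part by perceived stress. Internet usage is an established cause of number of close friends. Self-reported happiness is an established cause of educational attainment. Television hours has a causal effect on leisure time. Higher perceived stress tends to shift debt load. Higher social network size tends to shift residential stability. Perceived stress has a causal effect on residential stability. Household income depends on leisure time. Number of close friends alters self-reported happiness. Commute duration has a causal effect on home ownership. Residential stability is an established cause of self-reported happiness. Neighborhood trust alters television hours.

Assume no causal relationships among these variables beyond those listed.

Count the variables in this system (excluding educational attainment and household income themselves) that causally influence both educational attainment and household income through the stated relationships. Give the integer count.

The common causes are: commute duration (to educational attainment via commute duration → home ownership → educational attainment; to household income via commute duration → leisure time → household income); neighborhood trust (to educational attainment via neighborhood trust → self-reported happiness → educational attainment; to household income via neighborhood trust → television hours → leisure time → household income); perceived stress (to educational attainment via perceived stress → residential stability → self-reported happiness → educational attainment; to household income via perceived stress → television hours → leisure time → household income); social network size (to educational attainment via social network size → residential stability → self-reported happiness → educational attainment; to household income via social network size → television hours → leisure time → household income).
Every other variable lacks a causal path to at least one of educational attainment and household income.

4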